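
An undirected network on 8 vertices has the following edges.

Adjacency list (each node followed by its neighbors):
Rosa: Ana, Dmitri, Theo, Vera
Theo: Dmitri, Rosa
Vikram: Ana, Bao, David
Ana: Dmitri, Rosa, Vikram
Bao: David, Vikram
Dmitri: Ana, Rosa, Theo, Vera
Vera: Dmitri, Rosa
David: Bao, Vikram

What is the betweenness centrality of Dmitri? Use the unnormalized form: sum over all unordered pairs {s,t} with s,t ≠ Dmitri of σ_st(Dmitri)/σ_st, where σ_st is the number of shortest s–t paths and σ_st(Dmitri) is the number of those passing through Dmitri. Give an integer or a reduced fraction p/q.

9/2

Pairs whose geodesics pass through Dmitri — Ana–Vera: 1/2; Ana–Theo: 1/2; Vera–Theo: 1/2; Vera–David: 1/2; Vera–Bao: 1/2; Vera–Vikram: 1/2; Theo–David: 1/2; Theo–Bao: 1/2; Theo–Vikram: 1/2.
All other pairs contribute 0.
Summing the contributions gives betweenness(Dmitri) = 9/2.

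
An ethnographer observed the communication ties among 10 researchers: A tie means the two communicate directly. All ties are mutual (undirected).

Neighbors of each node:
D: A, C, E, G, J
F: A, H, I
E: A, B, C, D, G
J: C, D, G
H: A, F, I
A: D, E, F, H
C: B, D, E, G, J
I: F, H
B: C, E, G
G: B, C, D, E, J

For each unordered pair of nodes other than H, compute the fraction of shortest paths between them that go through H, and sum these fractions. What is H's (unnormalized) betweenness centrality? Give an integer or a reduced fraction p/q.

Pairs whose geodesics pass through H — A–I: 1/2; I–D: 1/2; I–G: 2/4; I–J: 1/2; I–E: 1/2; I–C: 2/4; I–B: 1/2.
All other pairs contribute 0.
Summing the contributions gives betweenness(H) = 7/2.

7/2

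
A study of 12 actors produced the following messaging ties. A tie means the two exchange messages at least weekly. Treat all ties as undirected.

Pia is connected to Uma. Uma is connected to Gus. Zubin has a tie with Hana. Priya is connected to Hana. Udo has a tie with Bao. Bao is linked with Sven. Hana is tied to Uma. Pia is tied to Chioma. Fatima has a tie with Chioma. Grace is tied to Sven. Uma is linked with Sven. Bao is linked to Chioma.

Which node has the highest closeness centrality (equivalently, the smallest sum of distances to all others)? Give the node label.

Uma

Farness (sum of distances to all others) for each node — Bao:25, Chioma:26, Fatima:36, Grace:32, Gus:30, Hana:26, Pia:24, Priya:36, Sven:22, Udo:35, Uma:20, Zubin:36.
The smallest farness is 20, for Uma, so Uma has the highest closeness.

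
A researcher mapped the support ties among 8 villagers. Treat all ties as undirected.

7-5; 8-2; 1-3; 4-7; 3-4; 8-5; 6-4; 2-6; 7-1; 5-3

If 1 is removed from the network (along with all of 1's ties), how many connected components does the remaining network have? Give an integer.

1's neighbors (3 and 7) remain reachable from one another through other ties, so the rest of the network stays in one piece.

1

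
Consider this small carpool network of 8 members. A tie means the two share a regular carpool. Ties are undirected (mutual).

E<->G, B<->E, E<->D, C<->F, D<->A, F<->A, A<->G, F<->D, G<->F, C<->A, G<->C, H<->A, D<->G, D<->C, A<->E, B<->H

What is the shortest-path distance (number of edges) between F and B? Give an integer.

One shortest route is F – G – E – B, which uses 3 edges, and at distance 2 from F we only reach {E, H}, which does not include B. So d(F,B) = 3.

3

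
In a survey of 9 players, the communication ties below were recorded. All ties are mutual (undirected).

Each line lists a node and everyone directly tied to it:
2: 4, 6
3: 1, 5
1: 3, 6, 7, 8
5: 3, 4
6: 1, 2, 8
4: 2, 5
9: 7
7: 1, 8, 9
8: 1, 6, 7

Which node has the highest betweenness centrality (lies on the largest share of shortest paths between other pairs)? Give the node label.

1

Unnormalized betweenness of each node: 1:34/3, 2:13/3, 3:17/3, 4:2, 5:8/3, 6:22/3, 7:7, 8:8/3, 9:0.
1 has the largest value, 34/3, making it the main broker — the node through which the most shortest paths run.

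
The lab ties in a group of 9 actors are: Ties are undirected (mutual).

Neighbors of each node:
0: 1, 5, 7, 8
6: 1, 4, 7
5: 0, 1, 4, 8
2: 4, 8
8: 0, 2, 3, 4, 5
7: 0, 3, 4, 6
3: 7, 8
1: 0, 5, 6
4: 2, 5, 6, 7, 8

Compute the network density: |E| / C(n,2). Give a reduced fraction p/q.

There are 16 edges and 9 nodes, so the maximum possible is C(9,2) = 36.
Density = 16/36 = 4/9.

4/9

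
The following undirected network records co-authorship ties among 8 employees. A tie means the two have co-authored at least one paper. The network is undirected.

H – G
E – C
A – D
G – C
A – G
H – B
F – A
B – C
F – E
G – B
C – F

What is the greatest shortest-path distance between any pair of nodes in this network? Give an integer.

Eccentricity of each node (its greatest distance to any other): A:2, B:3, C:3, D:3, E:3, F:3, G:2, H:3.
The maximum eccentricity is 3, realized for instance by the pair E–D via E – F – A – D. So the diameter is 3.

3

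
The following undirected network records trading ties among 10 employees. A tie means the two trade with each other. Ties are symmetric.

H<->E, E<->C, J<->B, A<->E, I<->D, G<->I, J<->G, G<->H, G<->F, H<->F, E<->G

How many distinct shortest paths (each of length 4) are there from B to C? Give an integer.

1

The shortest distance is 4, and the only length-4 path is B–J–G–E–C. So there is exactly 1 shortest path.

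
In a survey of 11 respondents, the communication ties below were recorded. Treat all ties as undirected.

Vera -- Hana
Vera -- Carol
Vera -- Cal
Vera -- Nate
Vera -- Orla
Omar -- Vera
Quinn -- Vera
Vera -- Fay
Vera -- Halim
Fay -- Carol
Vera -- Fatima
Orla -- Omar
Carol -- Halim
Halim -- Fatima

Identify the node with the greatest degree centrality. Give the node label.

Degrees — Cal:1, Carol:3, Fatima:2, Fay:2, Halim:3, Hana:1, Nate:1, Omar:2, Orla:2, Quinn:1, Vera:10.
The maximum is 10, attained only by Vera.

Vera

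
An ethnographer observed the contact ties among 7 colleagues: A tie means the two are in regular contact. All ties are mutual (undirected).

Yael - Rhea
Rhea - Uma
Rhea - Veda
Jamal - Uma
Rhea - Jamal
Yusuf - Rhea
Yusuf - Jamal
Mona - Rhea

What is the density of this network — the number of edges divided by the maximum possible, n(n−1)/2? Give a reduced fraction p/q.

There are 8 edges and 7 nodes, so the maximum possible is C(7,2) = 21.
Density = 8/21.

8/21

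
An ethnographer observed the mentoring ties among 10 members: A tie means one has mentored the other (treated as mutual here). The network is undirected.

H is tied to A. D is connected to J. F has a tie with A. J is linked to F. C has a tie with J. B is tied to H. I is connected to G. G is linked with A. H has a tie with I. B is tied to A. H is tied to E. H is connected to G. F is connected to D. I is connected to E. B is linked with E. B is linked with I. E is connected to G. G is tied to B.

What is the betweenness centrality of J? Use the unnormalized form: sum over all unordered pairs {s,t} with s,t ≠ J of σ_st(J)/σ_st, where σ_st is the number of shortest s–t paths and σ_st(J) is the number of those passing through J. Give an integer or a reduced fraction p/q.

8

Pairs whose geodesics pass through J — H–C: 1; A–C: 1; B–C: 1; G–C: 1; E–C: 3/3; I–C: 3/3; C–D: 1; C–F: 1.
All other pairs contribute 0.
Summing the contributions gives betweenness(J) = 8.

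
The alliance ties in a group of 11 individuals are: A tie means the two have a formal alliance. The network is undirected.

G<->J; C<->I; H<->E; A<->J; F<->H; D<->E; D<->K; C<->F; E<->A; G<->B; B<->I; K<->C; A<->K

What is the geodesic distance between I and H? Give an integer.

One shortest route is I – C – F – H, which uses 3 edges, and at distance 2 from I we only reach {F, G, K}, which does not include H. So d(I,H) = 3.

3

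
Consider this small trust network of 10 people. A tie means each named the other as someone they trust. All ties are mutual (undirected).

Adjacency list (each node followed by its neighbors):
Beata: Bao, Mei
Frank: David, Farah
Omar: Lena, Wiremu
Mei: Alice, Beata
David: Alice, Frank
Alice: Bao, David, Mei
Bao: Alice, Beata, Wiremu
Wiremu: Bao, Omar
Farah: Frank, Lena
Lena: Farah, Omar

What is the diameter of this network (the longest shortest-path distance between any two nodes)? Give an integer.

5

Eccentricity of each node (its greatest distance to any other): Alice:4, Bao:4, Beata:5, David:4, Farah:5, Frank:4, Lena:5, Mei:5, Omar:4, Wiremu:4.
The maximum eccentricity is 5, realized for instance by the pair Mei–Lena via Mei – Alice – Bao – Wiremu – Omar – Lena. So the diameter is 5.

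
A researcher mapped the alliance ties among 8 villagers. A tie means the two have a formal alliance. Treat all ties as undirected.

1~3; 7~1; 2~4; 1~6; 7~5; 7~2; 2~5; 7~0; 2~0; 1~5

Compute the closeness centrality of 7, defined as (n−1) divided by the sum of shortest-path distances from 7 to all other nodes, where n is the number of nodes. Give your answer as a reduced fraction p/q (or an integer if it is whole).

Distances from 7: 0:1, 1:1, 2:1, 3:2, 4:2, 5:1, 6:2. Sum = 10.
n = 8, so closeness = 7/10.

7/10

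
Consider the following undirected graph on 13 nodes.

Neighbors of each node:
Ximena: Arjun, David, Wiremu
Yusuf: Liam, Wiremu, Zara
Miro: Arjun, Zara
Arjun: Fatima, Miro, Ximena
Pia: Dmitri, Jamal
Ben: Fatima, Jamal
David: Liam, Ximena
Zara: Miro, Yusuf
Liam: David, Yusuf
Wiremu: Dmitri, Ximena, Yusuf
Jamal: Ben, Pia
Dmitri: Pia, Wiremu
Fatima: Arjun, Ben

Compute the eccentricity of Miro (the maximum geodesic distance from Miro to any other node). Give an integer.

Distances from Miro: Arjun:1, Ben:3, David:3, Dmitri:4, Fatima:2, Jamal:4, Liam:3, Pia:5, Wiremu:3, Ximena:2, Yusuf:2, Zara:1.
The largest is 5 (to Pia), so the eccentricity of Miro is 5.

5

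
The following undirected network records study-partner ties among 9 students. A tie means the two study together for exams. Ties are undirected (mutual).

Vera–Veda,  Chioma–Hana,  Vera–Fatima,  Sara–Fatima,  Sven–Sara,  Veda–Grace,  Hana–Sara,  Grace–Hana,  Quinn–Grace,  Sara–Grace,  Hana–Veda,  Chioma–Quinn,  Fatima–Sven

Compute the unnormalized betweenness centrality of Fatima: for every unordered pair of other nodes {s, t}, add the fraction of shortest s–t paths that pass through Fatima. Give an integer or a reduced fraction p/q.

7/3

Pairs whose geodesics pass through Fatima — Sara–Vera: 1; Sven–Vera: 1; Sven–Veda: 1/3.
All other pairs contribute 0.
Summing the contributions gives betweenness(Fatima) = 7/3.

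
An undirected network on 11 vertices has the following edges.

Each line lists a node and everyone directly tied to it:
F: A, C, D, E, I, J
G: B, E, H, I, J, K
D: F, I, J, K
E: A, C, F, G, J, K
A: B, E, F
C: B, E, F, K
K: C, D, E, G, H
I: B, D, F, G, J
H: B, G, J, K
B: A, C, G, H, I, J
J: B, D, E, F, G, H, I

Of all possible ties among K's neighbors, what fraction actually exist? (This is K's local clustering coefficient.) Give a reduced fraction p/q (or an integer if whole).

3/10

K's neighbors: C, D, E, G, and H (k = 5).
Possible neighbor pairs: C(5,2) = 10. Edges among them: C–E, E–G, G–H → e = 3.
Clustering(K) = 3/10.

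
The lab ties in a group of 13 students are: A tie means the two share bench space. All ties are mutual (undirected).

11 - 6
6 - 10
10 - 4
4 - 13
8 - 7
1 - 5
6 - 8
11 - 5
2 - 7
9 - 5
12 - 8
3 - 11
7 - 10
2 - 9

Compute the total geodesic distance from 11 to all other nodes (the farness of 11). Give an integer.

Distances from 11: 1:2, 2:3, 3:1, 4:3, 5:1, 6:1, 7:3, 8:2, 9:2, 10:2, 12:3, 13:4.
Sum = 2 + 3 + 1 + 3 + 1 + 1 + 3 + 2 + 2 + 2 + 3 + 4 = 27.

27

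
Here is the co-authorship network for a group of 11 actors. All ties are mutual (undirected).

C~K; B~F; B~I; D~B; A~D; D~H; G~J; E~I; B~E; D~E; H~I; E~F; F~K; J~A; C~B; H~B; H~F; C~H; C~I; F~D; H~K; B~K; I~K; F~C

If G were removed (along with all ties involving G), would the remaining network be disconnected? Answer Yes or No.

Even without G, every remaining node can still reach every other (the residual graph is connected), so G is not a cut vertex.

No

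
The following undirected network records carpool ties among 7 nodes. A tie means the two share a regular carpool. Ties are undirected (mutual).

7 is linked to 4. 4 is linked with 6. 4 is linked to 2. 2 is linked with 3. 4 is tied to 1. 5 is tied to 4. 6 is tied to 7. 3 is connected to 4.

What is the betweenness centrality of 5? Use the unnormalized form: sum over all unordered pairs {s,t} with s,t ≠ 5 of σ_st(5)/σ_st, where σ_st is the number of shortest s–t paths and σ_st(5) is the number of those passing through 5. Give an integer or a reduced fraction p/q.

No shortest path between any pair of other nodes passes through 5.
Summing the contributions gives betweenness(5) = 0.

0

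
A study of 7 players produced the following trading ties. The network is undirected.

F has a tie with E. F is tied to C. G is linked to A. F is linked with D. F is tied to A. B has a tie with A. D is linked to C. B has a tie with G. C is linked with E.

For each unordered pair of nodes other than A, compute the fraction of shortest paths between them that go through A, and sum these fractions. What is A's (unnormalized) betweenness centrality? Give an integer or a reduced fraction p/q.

8

Pairs whose geodesics pass through A — E–B: 1; E–G: 1; C–B: 1; C–G: 1; F–B: 1; F–G: 1; D–B: 1; D–G: 1.
All other pairs contribute 0.
Summing the contributions gives betweenness(A) = 8.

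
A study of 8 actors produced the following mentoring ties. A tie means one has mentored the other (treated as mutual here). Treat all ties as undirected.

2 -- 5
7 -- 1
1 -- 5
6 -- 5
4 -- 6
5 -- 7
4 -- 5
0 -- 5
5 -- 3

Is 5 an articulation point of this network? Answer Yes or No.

Removing 5 leaves {1 and 7} with no path to {2}, so the network splits into 5 components. 5 is a cut vertex.

Yes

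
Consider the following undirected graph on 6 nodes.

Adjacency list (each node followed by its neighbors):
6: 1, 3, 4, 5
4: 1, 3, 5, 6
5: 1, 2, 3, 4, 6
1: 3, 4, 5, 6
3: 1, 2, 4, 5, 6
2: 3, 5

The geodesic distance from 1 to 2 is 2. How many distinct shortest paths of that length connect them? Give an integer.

The shortest distance is 2. The length-2 paths are: 1–5–2; 1–3–2.
That gives 2 distinct shortest paths.

2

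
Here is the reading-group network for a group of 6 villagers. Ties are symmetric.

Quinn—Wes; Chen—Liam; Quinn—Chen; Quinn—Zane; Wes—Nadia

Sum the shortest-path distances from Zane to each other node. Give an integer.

11

Distances from Zane: Chen:2, Liam:3, Nadia:3, Quinn:1, Wes:2.
Sum = 2 + 3 + 3 + 1 + 2 = 11.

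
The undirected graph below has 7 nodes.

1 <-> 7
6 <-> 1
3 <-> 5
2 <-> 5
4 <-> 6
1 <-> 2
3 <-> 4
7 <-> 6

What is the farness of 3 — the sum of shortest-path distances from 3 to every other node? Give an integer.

Distances from 3: 1:3, 2:2, 4:1, 5:1, 6:2, 7:3.
Sum = 3 + 2 + 1 + 1 + 2 + 3 = 12.

12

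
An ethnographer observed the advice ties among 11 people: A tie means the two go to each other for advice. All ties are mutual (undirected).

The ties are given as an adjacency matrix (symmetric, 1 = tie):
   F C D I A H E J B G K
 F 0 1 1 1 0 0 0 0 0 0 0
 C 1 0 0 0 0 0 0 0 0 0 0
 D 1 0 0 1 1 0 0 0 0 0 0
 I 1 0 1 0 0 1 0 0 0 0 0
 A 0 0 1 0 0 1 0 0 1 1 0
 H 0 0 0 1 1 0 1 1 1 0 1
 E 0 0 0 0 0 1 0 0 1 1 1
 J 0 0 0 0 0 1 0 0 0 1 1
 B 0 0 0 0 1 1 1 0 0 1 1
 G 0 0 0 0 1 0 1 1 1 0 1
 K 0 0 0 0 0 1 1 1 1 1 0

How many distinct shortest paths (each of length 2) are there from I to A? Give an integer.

2

The shortest distance is 2. The length-2 paths are: I–D–A; I–H–A.
That gives 2 distinct shortest paths.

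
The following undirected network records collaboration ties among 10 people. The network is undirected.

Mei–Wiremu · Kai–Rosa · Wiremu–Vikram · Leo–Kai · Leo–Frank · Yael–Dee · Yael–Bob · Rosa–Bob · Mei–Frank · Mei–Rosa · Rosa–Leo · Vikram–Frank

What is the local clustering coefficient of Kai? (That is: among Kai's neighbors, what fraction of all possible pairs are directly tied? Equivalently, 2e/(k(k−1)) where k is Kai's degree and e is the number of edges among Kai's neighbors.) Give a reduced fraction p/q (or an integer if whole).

1

Kai's neighbors: Leo and Rosa (k = 2).
Possible neighbor pairs: C(2,2) = 1. Edges among them: Leo–Rosa → e = 1.
Clustering(Kai) = 1/1.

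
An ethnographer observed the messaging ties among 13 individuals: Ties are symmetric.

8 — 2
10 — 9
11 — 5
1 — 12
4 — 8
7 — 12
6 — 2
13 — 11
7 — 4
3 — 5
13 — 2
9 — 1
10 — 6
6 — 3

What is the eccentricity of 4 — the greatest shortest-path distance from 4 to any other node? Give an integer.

5

Distances from 4: 1:3, 2:2, 3:4, 5:5, 6:3, 7:1, 8:1, 9:4, 10:4, 11:4, 12:2, 13:3.
The largest is 5 (to 5), so the eccentricity of 4 is 5.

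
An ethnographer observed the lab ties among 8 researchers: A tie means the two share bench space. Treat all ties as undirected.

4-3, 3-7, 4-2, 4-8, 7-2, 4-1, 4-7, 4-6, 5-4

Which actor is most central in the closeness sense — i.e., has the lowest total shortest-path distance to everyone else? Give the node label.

Farness (sum of distances to all others) for each node — 1:13, 2:12, 3:12, 4:7, 5:13, 6:13, 7:11, 8:13.
The smallest farness is 7, for 4, so 4 has the highest closeness.

4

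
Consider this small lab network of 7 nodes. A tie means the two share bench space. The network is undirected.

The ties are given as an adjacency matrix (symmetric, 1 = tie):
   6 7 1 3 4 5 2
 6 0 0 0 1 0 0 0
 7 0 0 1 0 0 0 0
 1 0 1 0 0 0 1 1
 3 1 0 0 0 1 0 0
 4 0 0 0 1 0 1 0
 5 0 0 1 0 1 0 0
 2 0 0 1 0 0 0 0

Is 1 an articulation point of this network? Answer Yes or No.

Yes

Removing 1 leaves {3, 4, 5, and 6} with no path to {7}, so the network splits into 3 components. 1 is a cut vertex.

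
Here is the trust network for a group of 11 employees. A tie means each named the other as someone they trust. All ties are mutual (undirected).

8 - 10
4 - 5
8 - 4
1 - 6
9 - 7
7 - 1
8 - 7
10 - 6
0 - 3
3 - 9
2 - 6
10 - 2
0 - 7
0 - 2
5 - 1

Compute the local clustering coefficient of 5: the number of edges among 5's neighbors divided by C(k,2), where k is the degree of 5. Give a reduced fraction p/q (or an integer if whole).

0

5's neighbors: 1 and 4 (k = 2).
Possible neighbor pairs: C(2,2) = 1. Edges among them: none → e = 0.
Clustering(5) = 0/1.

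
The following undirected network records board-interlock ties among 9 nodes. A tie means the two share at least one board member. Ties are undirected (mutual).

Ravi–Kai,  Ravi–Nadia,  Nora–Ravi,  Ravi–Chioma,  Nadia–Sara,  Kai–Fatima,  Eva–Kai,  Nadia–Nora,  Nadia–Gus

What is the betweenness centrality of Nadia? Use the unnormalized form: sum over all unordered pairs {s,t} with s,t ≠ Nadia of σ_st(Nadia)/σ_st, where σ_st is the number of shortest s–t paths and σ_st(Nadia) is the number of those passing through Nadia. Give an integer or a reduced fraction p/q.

Pairs whose geodesics pass through Nadia — Sara–Ravi: 1; Sara–Chioma: 1; Sara–Gus: 1; Sara–Kai: 1; Sara–Fatima: 1; Sara–Nora: 1; Sara–Eva: 1; Ravi–Gus: 1; Chioma–Gus: 1; Gus–Kai: 1; Gus–Fatima: 1; Gus–Nora: 1; Gus–Eva: 1.
All other pairs contribute 0.
Summing the contributions gives betweenness(Nadia) = 13.

13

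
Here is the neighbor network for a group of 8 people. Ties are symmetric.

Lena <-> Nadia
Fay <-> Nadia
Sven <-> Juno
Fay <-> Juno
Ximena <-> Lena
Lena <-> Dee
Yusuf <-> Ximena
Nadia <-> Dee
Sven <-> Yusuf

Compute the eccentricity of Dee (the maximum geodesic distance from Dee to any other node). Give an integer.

4

Distances from Dee: Fay:2, Juno:3, Lena:1, Nadia:1, Sven:4, Ximena:2, Yusuf:3.
The largest is 4 (to Sven), so the eccentricity of Dee is 4.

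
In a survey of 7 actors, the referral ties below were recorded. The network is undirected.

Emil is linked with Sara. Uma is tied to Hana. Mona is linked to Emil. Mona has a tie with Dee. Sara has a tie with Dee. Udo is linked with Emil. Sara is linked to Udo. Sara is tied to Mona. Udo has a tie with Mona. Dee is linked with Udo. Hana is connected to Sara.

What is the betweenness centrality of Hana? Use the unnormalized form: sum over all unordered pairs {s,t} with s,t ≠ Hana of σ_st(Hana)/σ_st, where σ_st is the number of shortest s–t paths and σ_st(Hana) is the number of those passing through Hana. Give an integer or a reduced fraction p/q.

5

Pairs whose geodesics pass through Hana — Emil–Uma: 1; Dee–Uma: 1; Udo–Uma: 1; Sara–Uma: 1; Mona–Uma: 1.
All other pairs contribute 0.
Summing the contributions gives betweenness(Hana) = 5.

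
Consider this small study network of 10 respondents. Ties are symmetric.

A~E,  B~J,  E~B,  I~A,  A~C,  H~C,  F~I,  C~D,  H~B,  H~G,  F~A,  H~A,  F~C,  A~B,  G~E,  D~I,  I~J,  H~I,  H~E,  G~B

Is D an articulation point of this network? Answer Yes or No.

Even without D, every remaining node can still reach every other (the residual graph is connected), so D is not a cut vertex.

No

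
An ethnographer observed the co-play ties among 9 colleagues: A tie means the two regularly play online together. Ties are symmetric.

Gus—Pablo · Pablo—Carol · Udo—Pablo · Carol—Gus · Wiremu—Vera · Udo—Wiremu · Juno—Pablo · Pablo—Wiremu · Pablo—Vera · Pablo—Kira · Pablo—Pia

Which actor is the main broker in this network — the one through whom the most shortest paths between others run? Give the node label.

Unnormalized betweenness of each node: Carol:0, Gus:0, Juno:0, Kira:0, Pablo:49/2, Pia:0, Udo:0, Vera:0, Wiremu:1/2.
Pablo has the largest value, 49/2, making it the main broker — the node through which the most shortest paths run.

Pablo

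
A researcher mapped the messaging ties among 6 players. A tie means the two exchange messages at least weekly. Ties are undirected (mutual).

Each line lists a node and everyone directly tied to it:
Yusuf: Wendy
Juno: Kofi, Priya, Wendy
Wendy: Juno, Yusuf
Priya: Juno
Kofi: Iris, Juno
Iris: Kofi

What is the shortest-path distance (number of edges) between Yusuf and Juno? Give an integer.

2

One shortest route is Yusuf – Wendy – Juno, which uses 2 edges, and Yusuf and Juno are not directly tied, so nothing shorter exists. So d(Yusuf,Juno) = 2.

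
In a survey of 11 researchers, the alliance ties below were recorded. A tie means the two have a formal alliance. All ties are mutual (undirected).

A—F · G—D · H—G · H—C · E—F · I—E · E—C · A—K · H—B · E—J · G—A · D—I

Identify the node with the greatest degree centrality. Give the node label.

E

Degrees — A:3, B:1, C:2, D:2, E:4, F:2, G:3, H:3, I:2, J:1, K:1.
The maximum is 4, attained only by E.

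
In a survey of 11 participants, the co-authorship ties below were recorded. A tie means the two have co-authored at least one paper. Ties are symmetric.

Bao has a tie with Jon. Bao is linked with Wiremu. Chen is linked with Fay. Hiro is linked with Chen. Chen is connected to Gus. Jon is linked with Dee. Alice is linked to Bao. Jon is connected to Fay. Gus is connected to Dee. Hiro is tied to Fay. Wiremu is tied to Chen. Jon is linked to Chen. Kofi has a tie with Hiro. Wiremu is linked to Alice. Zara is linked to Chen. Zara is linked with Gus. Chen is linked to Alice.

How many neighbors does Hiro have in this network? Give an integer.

3

Hiro is directly tied to Chen, Fay, and Kofi. That is 3 neighbors, so the degree of Hiro is 3.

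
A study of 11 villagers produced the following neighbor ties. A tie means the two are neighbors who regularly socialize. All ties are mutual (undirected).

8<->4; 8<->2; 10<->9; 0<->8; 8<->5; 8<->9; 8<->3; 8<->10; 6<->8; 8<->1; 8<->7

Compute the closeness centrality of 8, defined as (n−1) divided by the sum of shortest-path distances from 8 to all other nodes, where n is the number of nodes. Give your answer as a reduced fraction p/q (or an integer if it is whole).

Distances from 8: 0:1, 1:1, 2:1, 3:1, 4:1, 5:1, 6:1, 7:1, 9:1, 10:1. Sum = 10.
n = 11, so closeness = 10/10 = 1.

1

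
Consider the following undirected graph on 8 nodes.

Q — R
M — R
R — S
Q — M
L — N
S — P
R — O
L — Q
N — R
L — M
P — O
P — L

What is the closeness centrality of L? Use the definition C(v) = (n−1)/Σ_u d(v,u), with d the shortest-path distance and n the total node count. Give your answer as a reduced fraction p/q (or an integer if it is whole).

7/10

Distances from L: M:1, N:1, O:2, P:1, Q:1, R:2, S:2. Sum = 10.
n = 8, so closeness = 7/10.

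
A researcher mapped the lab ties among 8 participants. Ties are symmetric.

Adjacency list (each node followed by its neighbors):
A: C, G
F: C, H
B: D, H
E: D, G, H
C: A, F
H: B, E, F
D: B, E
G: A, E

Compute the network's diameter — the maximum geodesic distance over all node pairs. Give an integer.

Eccentricity of each node (its greatest distance to any other): A:4, B:4, C:4, D:4, E:3, F:3, G:3, H:3.
The maximum eccentricity is 4, realized for instance by the pair B–A via B – H – E – G – A. So the diameter is 4.

4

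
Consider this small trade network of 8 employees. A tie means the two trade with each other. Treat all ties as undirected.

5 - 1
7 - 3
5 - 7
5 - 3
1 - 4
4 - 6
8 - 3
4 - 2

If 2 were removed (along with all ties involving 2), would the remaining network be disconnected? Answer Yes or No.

Even without 2, every remaining node can still reach every other (the residual graph is connected), so 2 is not a cut vertex.

No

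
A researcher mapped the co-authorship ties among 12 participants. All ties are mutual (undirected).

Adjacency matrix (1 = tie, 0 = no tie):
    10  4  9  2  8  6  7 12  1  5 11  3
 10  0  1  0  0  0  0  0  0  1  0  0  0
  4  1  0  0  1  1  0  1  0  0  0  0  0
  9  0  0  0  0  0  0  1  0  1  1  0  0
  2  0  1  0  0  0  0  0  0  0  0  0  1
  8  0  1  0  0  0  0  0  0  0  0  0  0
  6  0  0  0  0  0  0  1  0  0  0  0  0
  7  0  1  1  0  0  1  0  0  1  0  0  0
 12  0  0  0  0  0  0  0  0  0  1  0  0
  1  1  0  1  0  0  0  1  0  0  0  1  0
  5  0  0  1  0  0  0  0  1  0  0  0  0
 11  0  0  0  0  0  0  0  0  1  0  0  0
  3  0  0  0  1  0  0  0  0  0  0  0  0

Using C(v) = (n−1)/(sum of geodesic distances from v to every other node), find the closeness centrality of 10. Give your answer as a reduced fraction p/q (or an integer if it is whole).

11/25

Distances from 10: 1:1, 2:2, 3:3, 4:1, 5:3, 6:3, 7:2, 8:2, 9:2, 11:2, 12:4. Sum = 25.
n = 12, so closeness = 11/25.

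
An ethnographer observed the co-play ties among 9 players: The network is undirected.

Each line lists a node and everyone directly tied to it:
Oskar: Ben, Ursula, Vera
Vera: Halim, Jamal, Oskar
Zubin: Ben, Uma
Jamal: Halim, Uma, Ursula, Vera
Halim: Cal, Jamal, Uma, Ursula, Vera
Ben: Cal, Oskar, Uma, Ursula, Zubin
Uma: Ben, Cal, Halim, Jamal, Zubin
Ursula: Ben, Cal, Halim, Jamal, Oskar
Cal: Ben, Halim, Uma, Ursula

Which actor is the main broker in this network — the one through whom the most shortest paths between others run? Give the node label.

Ben

Unnormalized betweenness of each node: Ben:55/12, Cal:7/12, Halim:11/4, Jamal:17/12, Oskar:5/3, Uma:13/3, Ursula:8/3, Vera:1, Zubin:0.
Ben has the largest value, 55/12, making it the main broker — the node through which the most shortest paths run.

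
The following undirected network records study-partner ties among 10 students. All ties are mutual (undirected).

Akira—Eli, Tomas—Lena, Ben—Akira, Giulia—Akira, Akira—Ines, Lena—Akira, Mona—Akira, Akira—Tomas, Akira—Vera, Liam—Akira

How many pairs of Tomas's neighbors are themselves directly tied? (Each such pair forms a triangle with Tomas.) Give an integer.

Tomas's neighbors: Akira and Lena.
Neighbor pairs that are themselves tied: Tomas–Akira–Lena. Each forms one triangle with Tomas, for 1 in total.

1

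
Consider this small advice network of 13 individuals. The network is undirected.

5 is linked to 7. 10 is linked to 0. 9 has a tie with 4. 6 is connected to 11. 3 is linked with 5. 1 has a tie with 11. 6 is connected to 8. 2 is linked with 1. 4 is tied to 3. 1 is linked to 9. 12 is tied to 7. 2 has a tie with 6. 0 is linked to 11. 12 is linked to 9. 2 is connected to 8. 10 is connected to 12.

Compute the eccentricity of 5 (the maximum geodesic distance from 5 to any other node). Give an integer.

Distances from 5: 0:4, 1:4, 2:5, 3:1, 4:2, 6:6, 7:1, 8:6, 9:3, 10:3, 11:5, 12:2.
The largest is 6 (to 6 and 8), so the eccentricity of 5 is 6.

6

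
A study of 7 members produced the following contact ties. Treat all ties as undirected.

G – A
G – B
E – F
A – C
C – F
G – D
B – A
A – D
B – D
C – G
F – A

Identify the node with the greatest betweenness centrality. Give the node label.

Unnormalized betweenness of each node: A:6, B:0, C:1, D:0, E:0, F:5, G:1.
A has the largest value, 6, making it the main broker — the node through which the most shortest paths run.

A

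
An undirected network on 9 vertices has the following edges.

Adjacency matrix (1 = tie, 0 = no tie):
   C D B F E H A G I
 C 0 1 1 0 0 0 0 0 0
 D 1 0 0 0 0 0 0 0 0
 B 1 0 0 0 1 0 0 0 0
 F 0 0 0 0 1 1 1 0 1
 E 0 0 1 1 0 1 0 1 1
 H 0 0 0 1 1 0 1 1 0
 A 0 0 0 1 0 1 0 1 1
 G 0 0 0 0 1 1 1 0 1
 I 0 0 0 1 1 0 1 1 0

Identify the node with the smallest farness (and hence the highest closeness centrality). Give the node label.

Farness (sum of distances to all others) for each node — A:18, B:15, C:20, D:27, E:12, F:15, G:15, H:15, I:15.
The smallest farness is 12, for E, so E has the highest closeness.

E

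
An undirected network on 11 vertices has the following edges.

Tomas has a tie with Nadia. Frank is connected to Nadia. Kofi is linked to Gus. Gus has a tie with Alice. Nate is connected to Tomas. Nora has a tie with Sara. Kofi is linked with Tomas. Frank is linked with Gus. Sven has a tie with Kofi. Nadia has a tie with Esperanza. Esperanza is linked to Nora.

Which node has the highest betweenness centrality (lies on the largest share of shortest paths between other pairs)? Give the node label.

Nadia

Unnormalized betweenness of each node: Alice:0, Esperanza:16, Frank:8, Gus:11, Kofi:13, Nadia:23, Nate:0, Nora:9, Sara:0, Sven:0, Tomas:17.
Nadia has the largest value, 23, making it the main broker — the node through which the most shortest paths run.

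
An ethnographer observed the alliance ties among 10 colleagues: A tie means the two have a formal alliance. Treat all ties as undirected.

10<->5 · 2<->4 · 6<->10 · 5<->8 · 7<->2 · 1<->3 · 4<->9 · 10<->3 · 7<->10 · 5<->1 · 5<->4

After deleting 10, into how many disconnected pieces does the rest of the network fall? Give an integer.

2

Without 10, the remaining ties split the others into: {1, 2, 3, 4, 5, 7, 8, 9}; {6}.
That's 2 separate components.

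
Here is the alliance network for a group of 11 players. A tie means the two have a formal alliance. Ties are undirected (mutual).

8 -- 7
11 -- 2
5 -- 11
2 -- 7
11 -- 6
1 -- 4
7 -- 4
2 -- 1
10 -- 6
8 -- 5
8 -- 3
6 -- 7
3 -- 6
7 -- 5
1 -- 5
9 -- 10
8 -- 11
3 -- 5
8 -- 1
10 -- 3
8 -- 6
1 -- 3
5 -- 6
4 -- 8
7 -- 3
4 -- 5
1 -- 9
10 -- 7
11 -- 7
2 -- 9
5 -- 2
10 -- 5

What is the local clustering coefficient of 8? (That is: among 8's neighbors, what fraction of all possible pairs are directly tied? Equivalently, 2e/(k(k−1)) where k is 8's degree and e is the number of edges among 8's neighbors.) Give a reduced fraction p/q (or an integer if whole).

8's neighbors: 1, 3, 4, 5, 6, 7, and 11 (k = 7).
Possible neighbor pairs: C(7,2) = 21. Edges among them: 1–3, 1–4, 1–5, 3–5, 3–6, 3–7, 4–5, 4–7, 5–6, 5–7, 5–11, 6–7, 6–11, 7–11 → e = 14.
Clustering(8) = 14/21 = 2/3.

2/3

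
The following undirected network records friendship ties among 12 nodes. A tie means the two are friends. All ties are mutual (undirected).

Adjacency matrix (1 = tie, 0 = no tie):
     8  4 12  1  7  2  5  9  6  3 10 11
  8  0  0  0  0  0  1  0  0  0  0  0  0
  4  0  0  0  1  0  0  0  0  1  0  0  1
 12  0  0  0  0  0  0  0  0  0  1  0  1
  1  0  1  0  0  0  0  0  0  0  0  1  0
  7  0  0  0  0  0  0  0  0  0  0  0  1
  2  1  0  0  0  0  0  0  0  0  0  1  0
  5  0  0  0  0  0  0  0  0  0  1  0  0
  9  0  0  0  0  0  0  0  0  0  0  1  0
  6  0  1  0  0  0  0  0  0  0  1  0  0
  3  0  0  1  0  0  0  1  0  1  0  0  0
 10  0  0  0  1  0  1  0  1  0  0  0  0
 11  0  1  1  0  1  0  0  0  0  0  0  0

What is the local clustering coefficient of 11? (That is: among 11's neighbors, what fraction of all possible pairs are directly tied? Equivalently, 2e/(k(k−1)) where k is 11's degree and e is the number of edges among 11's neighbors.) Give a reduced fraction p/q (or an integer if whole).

0

11's neighbors: 4, 7, and 12 (k = 3).
Possible neighbor pairs: C(3,2) = 3. Edges among them: none → e = 0.
Clustering(11) = 0/3 = 0.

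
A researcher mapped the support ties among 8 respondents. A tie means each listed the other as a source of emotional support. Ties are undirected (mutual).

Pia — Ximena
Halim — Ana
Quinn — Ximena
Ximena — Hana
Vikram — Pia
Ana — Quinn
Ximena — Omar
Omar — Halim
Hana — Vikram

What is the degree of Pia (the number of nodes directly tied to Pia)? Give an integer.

2

Pia is directly tied to Vikram and Ximena. That is 2 neighbors, so the degree of Pia is 2.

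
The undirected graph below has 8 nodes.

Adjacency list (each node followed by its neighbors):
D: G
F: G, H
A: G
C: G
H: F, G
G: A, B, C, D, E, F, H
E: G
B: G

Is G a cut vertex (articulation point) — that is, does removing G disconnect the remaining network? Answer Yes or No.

Removing G leaves {C} with no path to {E}, so the network splits into 6 components. G is a cut vertex.

Yes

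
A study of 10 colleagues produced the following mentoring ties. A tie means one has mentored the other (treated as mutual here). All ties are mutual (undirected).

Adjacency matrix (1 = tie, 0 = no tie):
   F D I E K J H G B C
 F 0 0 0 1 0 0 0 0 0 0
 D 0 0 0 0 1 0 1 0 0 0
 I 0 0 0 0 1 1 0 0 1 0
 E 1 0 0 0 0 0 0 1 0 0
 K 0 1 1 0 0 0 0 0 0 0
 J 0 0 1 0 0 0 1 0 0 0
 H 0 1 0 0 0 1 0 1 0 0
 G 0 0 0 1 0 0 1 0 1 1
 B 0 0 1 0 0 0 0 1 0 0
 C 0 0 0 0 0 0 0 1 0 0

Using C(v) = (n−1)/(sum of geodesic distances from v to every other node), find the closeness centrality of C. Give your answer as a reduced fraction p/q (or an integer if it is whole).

Distances from C: B:2, D:3, E:2, F:3, G:1, H:2, I:3, J:3, K:4. Sum = 23.
n = 10, so closeness = 9/23.

9/23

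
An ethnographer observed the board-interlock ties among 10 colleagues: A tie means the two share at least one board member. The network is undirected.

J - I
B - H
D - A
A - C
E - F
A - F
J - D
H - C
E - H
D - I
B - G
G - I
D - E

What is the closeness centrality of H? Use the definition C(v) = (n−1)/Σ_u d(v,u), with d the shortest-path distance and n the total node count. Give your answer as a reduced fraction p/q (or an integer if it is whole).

Distances from H: A:2, B:1, C:1, D:2, E:1, F:2, G:2, I:3, J:3. Sum = 17.
n = 10, so closeness = 9/17.

9/17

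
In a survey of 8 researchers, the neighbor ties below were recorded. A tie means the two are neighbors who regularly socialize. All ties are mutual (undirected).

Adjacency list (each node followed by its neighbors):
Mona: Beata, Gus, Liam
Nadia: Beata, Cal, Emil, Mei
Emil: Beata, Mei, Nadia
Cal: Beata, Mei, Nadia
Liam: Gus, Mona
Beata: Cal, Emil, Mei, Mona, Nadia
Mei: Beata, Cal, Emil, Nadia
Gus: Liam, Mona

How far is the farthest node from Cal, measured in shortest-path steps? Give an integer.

3

Distances from Cal: Beata:1, Emil:2, Gus:3, Liam:3, Mei:1, Mona:2, Nadia:1.
The largest is 3 (to Gus and Liam), so the eccentricity of Cal is 3.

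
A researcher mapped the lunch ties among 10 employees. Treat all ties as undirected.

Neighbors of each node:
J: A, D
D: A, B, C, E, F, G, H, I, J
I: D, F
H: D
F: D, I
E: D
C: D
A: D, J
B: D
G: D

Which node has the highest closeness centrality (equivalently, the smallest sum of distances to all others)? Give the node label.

D

Farness (sum of distances to all others) for each node — A:16, B:17, C:17, D:9, E:17, F:16, G:17, H:17, I:16, J:16.
The smallest farness is 9, for D, so D has the highest closeness.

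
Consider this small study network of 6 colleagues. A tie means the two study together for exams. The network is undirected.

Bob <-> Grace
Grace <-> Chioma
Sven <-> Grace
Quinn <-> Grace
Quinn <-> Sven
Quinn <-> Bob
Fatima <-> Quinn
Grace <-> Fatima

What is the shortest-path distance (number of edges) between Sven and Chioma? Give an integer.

2

One shortest route is Sven – Grace – Chioma, which uses 2 edges, and Sven and Chioma are not directly tied, so nothing shorter exists. So d(Sven,Chioma) = 2.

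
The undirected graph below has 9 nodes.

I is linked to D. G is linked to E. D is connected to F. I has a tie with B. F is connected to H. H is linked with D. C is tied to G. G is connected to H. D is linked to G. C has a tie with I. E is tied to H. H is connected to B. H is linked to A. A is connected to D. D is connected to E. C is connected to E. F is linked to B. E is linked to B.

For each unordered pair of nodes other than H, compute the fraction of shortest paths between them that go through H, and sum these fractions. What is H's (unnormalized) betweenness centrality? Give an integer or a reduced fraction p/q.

Pairs whose geodesics pass through H — A–C: 2/5; A–G: 1/2; A–B: 1; A–F: 1/2; A–E: 1/2; C–F: 2/7; D–B: 1/4; G–B: 1/2; G–F: 1/2; F–E: 1/3.
All other pairs contribute 0.
Summing the contributions gives betweenness(H) = 2003/420.

2003/420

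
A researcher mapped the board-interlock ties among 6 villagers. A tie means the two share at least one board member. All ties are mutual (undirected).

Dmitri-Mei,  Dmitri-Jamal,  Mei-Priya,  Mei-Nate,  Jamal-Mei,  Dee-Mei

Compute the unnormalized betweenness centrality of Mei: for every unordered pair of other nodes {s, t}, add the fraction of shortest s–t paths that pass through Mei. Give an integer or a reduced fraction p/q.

9

Pairs whose geodesics pass through Mei — Priya–Dee: 1; Priya–Jamal: 1; Priya–Dmitri: 1; Priya–Nate: 1; Dee–Jamal: 1; Dee–Dmitri: 1; Dee–Nate: 1; Jamal–Nate: 1; Dmitri–Nate: 1.
All other pairs contribute 0.
Summing the contributions gives betweenness(Mei) = 9.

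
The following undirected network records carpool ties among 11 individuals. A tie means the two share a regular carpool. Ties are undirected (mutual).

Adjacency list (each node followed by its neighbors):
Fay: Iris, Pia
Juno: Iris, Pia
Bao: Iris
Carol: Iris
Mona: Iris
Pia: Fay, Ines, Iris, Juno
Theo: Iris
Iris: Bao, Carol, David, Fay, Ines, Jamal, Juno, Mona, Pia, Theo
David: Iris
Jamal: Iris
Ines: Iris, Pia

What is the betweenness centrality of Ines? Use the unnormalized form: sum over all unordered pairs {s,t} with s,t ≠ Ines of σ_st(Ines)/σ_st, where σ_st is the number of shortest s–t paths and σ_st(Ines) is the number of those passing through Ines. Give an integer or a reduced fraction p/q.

No shortest path between any pair of other nodes passes through Ines.
Summing the contributions gives betweenness(Ines) = 0.

0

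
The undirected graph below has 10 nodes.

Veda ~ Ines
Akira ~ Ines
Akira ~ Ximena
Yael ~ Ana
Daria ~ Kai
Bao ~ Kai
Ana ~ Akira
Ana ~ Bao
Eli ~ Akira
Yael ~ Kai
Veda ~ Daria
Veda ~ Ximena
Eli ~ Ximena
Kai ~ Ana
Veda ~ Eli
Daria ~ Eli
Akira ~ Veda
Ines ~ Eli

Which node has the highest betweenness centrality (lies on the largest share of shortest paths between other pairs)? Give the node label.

Akira

Unnormalized betweenness of each node: Akira:11, Ana:61/6, Bao:0, Daria:16/3, Eli:5/2, Ines:0, Kai:11/2, Veda:5/2, Ximena:0, Yael:0.
Akira has the largest value, 11, making it the main broker — the node through which the most shortest paths run.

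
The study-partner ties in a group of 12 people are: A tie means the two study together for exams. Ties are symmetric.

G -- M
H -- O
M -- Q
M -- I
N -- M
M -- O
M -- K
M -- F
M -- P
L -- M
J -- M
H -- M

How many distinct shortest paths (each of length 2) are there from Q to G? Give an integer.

1

The shortest distance is 2, and the only length-2 path is Q–M–G. So there is exactly 1 shortest path.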